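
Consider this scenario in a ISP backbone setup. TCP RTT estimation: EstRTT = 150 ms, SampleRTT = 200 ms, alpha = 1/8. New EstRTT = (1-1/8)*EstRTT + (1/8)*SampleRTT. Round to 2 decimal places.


Given: EstRTT = 150 ms, SampleRTT = 200 ms, alpha = 1/8
New EstRTT = (1 - alpha) * EstRTT + alpha * SampleRTT
(7/8) * 150 = 131.25
(1/8) * 200 = 25
New EstRTT = 131.25 + 25 = 156.25 ms -> 156.25 ms (2 dp)

156.25


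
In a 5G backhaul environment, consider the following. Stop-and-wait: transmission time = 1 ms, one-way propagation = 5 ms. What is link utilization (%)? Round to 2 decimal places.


Given: Ttrans = 1 ms, Tprop = 5 ms
RTT = 2 * Tprop = 2 * 5 = 10 ms
U = Ttrans / (Ttrans + RTT)
U = 1 / (1 + 10)
U = 1 / 11 = 0.090909
U% = 9.09%

9.09


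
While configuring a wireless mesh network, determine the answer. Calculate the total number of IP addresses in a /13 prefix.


Given: CIDR prefix /13
Host bits = 32 - 13 = 19
Total addresses = 2^19 = 524288

524288


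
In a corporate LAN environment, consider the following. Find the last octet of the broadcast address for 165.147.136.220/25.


Given: IP = 165.147.136.220, prefix = /25
Host bits = 32 - 25 = 7
Network last octet = 220 AND mask = 128
Host part size = 2^7 - 1 = 127
Broadcast last octet = 128 OR 127 = 255

255


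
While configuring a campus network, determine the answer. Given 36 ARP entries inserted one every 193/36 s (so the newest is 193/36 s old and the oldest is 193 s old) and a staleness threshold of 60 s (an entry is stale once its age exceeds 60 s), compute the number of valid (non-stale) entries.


Ages are k * 193/36 s for k = 1..36 (spacing = 5.3611 s).
Entry k is valid iff k * 193/36 <= 60 iff k <= 36 * 60 / 193 = 11.1917
n_valid = floor(11.1917) = 11
(n_stale = 36 - 11 = 25)

11


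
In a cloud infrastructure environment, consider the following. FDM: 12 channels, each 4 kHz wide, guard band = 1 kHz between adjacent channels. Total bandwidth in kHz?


Given: 12 channels, 4 kHz each, guard = 1 kHz
Channel bandwidth = 12 * 4 = 48 kHz
Guard bands = 11 gaps * 1 kHz = 11 kHz
Total = 48 + 11 = 59 kHz

59


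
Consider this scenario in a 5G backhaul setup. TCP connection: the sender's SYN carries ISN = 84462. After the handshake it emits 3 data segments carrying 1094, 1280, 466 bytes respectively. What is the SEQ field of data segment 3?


The SYN occupies sequence number ISN = 84462, so the first data byte is ISN + 1 = 84463.
SEQ of data segment i = (ISN + 1) + sum of payload sizes of segments 1..i-1.
Segment 1: SEQ = 84463, payload = 1094 bytes
Segment 2: SEQ = 85557, payload = 1280 bytes
Segment 3: SEQ = 86837, payload = 466 bytes
SEQ of segment 3 = 84463 + 1094 + 1280 = 86837

86837


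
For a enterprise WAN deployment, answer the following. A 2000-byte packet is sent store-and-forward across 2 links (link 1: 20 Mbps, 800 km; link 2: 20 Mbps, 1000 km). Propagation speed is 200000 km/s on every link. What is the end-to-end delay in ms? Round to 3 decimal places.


Packet = 2000 bytes = 16000 bits. Store-and-forward: sum (t_trans + t_prop) per link.
Link 1: t_trans = 16000/(20*10^6) s = 0.8000 ms; t_prop = 800/200000 s = 4.0000 ms; subtotal = 4.8000 ms
Link 2: t_trans = 16000/(20*10^6) s = 0.8000 ms; t_prop = 1000/200000 s = 5.0000 ms; subtotal = 5.8000 ms
End-to-end = 4.8000 + 5.8000 = 10.6000 ms -> 10.600 ms (3 dp)

10.600


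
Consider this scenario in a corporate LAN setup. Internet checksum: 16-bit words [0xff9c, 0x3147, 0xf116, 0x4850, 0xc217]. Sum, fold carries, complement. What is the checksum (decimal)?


Given words: [0xff9c, 0x3147, 0xf116, 0x4850, 0xc217]
Step 1: Sum all words
Raw sum = 65436 + 12615 + 61718 + 18512 + 49687 = 207968
Step 2: Fold carry: (11360 + 3) = 11363
One's complement = ~11363 & 0xFFFF = 54172

54172


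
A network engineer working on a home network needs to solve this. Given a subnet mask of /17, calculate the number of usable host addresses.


Given: subnet mask /17
Host bits = 32 - 17 = 15
Total addresses = 2^15 = 32768
Usable hosts = 32768 - 2 (network + broadcast) = 32766

32766


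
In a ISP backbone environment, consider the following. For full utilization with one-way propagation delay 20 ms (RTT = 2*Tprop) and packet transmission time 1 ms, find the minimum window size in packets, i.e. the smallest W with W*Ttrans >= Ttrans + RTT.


Given: Ttrans = 1 ms, RTT = 40 ms (= 2 * Tprop, Tprop = 20 ms)
Time until first ACK returns = Ttrans + RTT = 1 + 40 = 41 ms
Need W * Ttrans >= Ttrans + RTT  ->  W >= (Ttrans + RTT) / Ttrans
(Ttrans + RTT) / Ttrans = 41 / 1 = 41
W_min = ceil(41) = 41

41


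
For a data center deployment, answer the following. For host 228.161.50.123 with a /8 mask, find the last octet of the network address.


Given: IP = 228.161.50.123, prefix = /8
Subnet mask = 255.0.0.0
Last octet of IP: 123
Last octet of mask: 0
Network last octet = 123 AND 0 = 0

0


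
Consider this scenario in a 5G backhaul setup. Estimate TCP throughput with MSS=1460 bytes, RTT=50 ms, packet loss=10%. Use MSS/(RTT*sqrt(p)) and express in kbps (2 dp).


Given: MSS = 1460 bytes, RTT = 50 ms, loss = 10%
RTT in seconds = 50 / 1000 = 0.05
Loss rate = 10% = 0.1
sqrt(loss) = sqrt(0.1) = 0.316227766017
Throughput (bytes/s) = 1460 / (0.05 * 0.316227766017) = 92338.5077
Throughput (kbps) = 92338.5077 * 8 / 1000 = 738.708061 -> 738.71 kbps (2 dp)

738.71


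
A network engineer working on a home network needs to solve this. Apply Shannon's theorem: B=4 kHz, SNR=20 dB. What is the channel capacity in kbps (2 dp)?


Given: B = 4 kHz, SNR = 20 dB
SNR linear = 10^(20/10) = 100
1 + SNR = 101
log2(101) = 6.6582114828
C = 4 * 1000 * 6.6582114828 = 26632.8459 bps
C = 26.632846 kbps -> 26.63 kbps (2 dp)

26.63


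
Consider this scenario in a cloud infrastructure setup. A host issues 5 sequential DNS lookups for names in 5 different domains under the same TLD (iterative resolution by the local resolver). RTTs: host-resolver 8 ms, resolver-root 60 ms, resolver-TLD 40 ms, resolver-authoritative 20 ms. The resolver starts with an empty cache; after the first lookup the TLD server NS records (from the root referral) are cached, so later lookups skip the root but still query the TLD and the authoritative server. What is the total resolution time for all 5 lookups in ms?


Lookup 1 (cold cache): local + root + TLD + auth = 8 + 60 + 40 + 20 = 128 ms
Lookups 2..5 (TLD NS cached -> skip root; new domain -> still ask TLD and auth): local + TLD + auth = 8 + 40 + 20 = 68 ms each
Remaining 4 lookups: 4 * 68 = 272 ms
Total = 128 + 272 = 400 ms

400


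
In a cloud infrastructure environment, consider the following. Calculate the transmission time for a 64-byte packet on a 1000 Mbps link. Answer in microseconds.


Given: packet = 64 bytes, bandwidth = 1000 Mbps
Packet in bits = 64 * 8 = 512 bits
Bandwidth = 1000 * 10^6 = 1000000000 bps
Time = 512 / 1000000000 seconds
Time in us = 512 * 10^6 / 1000000000 = 0.512

0.512


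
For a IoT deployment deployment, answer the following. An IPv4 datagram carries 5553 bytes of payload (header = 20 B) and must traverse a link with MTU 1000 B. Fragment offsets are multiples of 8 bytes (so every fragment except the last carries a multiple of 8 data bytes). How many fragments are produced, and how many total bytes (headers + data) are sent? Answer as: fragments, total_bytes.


Max data per non-final fragment = floor((MTU - header)/8)*8 = floor((1000 - 20)/8)*8 = floor(980/8)*8 = 976 B
Final fragment needs no 8-byte alignment: it can carry up to MTU - header = 980 B
Non-final fragments needed = ceil((payload - 980) / 976) = ceil(4573/976) = ceil(4.6855) = 5
Number of fragments = 5 + 1 = 6
Fragment sizes (data): 5 * 976 B + 673 B (last, 673 <= 980 OK)
Total bytes sent = payload + n_frags * header = 5553 + 6*20 = 5553 + 120 = 5673 B

6, 5673


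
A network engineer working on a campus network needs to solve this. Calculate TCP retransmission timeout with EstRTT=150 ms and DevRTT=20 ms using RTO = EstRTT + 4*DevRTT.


Given: EstRTT = 150 ms, DevRTT = 20 ms
Timeout = EstRTT + 4 * DevRTT
4 * DevRTT = 4 * 20 = 80
Timeout = 150 + 80 = 230 ms

230


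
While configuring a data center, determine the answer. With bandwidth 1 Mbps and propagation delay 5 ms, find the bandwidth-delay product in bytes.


Given: bandwidth = 1 Mbps, delay = 5 ms
BDP in bits = 1 * 10^6 * 5 / 1000
BDP in bits = 5000
BDP in bytes = 5000 / 8 = 625

625


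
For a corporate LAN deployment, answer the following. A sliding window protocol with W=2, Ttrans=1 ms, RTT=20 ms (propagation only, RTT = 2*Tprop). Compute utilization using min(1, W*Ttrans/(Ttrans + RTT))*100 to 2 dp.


Given: W = 2, Ttrans = 1 ms, RTT = 20 ms (= 2 * Tprop, Tprop = 10 ms)
Cycle time = Ttrans + RTT = 1 + 20 = 21 ms (first packet sent until its ACK returns)
W * Ttrans = 2 * 1 = 2 ms of sending per cycle
W * Ttrans / (Ttrans + RTT) = 2 / 21 = 0.095238
U = min(1, 0.095238) = 0.095238
U% = 9.52%

9.52


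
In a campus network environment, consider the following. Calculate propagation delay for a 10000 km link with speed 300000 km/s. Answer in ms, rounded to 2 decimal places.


Given: distance = 10000 km, speed = 300000 km/s
Delay = distance / speed = 10000 / 300000 seconds
Delay in ms = 10000 * 1000 / 300000
Delay = 33.3333 ms
Rounded to 2 dp = 33.33 ms

33.33


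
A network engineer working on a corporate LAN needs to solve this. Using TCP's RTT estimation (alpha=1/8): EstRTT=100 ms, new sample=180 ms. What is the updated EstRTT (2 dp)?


Given: EstRTT = 100 ms, SampleRTT = 180 ms, alpha = 1/8
New EstRTT = (1 - alpha) * EstRTT + alpha * SampleRTT
(7/8) * 100 = 87.5
(1/8) * 180 = 22.5
New EstRTT = 87.5 + 22.5 = 110 ms -> 110.00 ms (2 dp)

110.00


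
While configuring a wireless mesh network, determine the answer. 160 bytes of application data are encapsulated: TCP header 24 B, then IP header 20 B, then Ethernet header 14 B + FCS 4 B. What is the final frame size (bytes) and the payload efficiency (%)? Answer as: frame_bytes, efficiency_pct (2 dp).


TCP segment = 160 + 24 = 184 B
IP packet = 184 + 20 = 204 B
Ethernet frame = 204 + 14 + 4 = 222 B
Efficiency = app / frame = 160 / 222 = 0.720721 = 72.0721% -> 72.07% (2 dp)

222, 72.07


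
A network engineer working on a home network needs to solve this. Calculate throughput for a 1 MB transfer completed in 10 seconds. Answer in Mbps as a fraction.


Given: file = 1 MB, time = 10 s
File in Mb = 1 * 8 = 8 Mb
Throughput = 8 / 10 Mbps
Throughput = 4/5 Mbps

4/5


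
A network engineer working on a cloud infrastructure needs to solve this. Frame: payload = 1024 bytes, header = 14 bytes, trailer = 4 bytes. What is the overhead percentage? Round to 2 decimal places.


Given: payload = 1024 B, header = 14 B, trailer = 4 B
Overhead bytes = header + trailer = 14 + 4 = 18
Total frame = payload + overhead = 1024 + 18 = 1042
Overhead % = 18 / 1042 * 100 = 1.7274% -> 1.73% (2 dp)

1.73


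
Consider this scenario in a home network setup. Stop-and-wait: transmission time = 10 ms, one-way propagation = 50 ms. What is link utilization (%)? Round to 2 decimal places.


Given: Ttrans = 10 ms, Tprop = 50 ms
RTT = 2 * Tprop = 2 * 50 = 100 ms
U = Ttrans / (Ttrans + RTT)
U = 10 / (10 + 100)
U = 10 / 110 = 0.090909
U% = 9.09%

9.09


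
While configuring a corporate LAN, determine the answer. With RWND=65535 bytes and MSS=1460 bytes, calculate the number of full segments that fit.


Given: RWND = 65535 bytes, MSS = 1460 bytes
Full segments = floor(RWND / MSS)
Full segments = floor(65535 / 1460)
Full segments = floor(44.887) = 44

44


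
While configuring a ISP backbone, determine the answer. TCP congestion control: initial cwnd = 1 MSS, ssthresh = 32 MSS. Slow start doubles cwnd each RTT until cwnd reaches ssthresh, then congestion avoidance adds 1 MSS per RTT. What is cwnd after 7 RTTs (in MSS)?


RTT 0: cwnd = 1 MSS (initial)
RTT 1: cwnd = 2 MSS (slow start, doubled)
RTT 2: cwnd = 4 MSS (slow start, doubled)
RTT 3: cwnd = 8 MSS (slow start, doubled)
RTT 4: cwnd = 16 MSS (slow start, doubled)
RTT 5: cwnd = 32 MSS (slow start, doubled)
RTT 6: cwnd = 33 MSS (congestion avoidance, +1)
RTT 7: cwnd = 34 MSS (congestion avoidance, +1)

34


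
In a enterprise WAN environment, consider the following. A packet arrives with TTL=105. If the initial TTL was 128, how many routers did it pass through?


Given: initial TTL = 128, received TTL = 105
Hops = initial TTL - received TTL
Hops = 128 - 105 = 23

23


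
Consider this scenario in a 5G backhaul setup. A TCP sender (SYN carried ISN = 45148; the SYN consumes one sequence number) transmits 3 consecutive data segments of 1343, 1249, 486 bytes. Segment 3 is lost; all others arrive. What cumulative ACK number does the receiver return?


SYN uses sequence number 45148; first data byte = ISN + 1 = 45149.
Segment 1: SEQ = 45149, len = 1343 B, covers [45149, 46491]
Segment 2: SEQ = 46492, len = 1249 B, covers [46492, 47740]
Segment 3: SEQ = 47741, len = 486 B, covers [47741, 48226] [LOST]
In-order data received: bytes [45149, 47740] (segments 1..2).
Segment 3 missing -> gap begins at byte 47741.
Cumulative ACK = next expected in-order byte = 45149 + 1343 + 1249 = 47741

47741


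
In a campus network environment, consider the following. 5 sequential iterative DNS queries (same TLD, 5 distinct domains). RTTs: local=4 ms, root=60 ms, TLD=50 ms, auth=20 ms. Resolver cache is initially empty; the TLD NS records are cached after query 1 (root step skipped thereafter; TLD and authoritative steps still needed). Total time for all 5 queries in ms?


Lookup 1 (cold cache): local + root + TLD + auth = 4 + 60 + 50 + 20 = 134 ms
Lookups 2..5 (TLD NS cached -> skip root; new domain -> still ask TLD and auth): local + TLD + auth = 4 + 50 + 20 = 74 ms each
Remaining 4 lookups: 4 * 74 = 296 ms
Total = 134 + 296 = 430 ms

430


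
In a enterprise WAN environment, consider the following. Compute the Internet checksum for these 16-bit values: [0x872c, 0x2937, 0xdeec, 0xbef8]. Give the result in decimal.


Given words: [0x872c, 0x2937, 0xdeec, 0xbef8]
Step 1: Sum all words
Raw sum = 34604 + 10551 + 57068 + 48888 = 151111
Step 2: Fold carry: (20039 + 2) = 20041
One's complement = ~20041 & 0xFFFF = 45494

45494


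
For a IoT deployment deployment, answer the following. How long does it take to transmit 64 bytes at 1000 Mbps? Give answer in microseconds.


Given: packet = 64 bytes, bandwidth = 1000 Mbps
Packet in bits = 64 * 8 = 512 bits
Bandwidth = 1000 * 10^6 = 1000000000 bps
Time = 512 / 1000000000 seconds
Time in us = 512 * 10^6 / 1000000000 = 0.512

0.512


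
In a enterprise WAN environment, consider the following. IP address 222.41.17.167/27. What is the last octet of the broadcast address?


Given: IP = 222.41.17.167, prefix = /27
Host bits = 32 - 27 = 5
Network last octet = 167 AND mask = 160
Host part size = 2^5 - 1 = 31
Broadcast last octet = 160 OR 31 = 191

191


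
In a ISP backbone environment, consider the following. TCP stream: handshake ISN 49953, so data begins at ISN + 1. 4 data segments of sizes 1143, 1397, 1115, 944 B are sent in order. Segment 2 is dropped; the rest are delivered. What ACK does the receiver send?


SYN uses sequence number 49953; first data byte = ISN + 1 = 49954.
Segment 1: SEQ = 49954, len = 1143 B, covers [49954, 51096]
Segment 2: SEQ = 51097, len = 1397 B, covers [51097, 52493] [LOST]
Segment 3: SEQ = 52494, len = 1115 B, covers [52494, 53608]
Segment 4: SEQ = 53609, len = 944 B, covers [53609, 54552]
In-order data received: bytes [49954, 51096] (segments 1..1).
Segment 2 missing -> gap begins at byte 51097; later segments buffered out of order.
Cumulative ACK = next expected in-order byte = 49954 + 1143 = 51097

51097


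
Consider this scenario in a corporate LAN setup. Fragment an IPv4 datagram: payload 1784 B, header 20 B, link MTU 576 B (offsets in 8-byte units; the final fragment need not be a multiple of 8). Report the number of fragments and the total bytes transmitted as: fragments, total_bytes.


Max data per non-final fragment = floor((MTU - header)/8)*8 = floor((576 - 20)/8)*8 = floor(556/8)*8 = 552 B
Final fragment needs no 8-byte alignment: it can carry up to MTU - header = 556 B
Non-final fragments needed = ceil((payload - 556) / 552) = ceil(1228/552) = ceil(2.2246) = 3
Number of fragments = 3 + 1 = 4
Fragment sizes (data): 3 * 552 B + 128 B (last, 128 <= 556 OK)
Total bytes sent = payload + n_frags * header = 1784 + 4*20 = 1784 + 80 = 1864 B

4, 1864


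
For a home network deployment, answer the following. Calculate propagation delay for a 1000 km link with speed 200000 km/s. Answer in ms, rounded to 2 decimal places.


Given: distance = 1000 km, speed = 200000 km/s
Delay = distance / speed = 1000 / 200000 seconds
Delay in ms = 1000 * 1000 / 200000
Delay = 5.0000 ms
Rounded to 2 dp = 5.00 ms

5.00


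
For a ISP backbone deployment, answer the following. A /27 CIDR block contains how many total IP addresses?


Given: CIDR prefix /27
Host bits = 32 - 27 = 5
Total addresses = 2^5 = 32

32


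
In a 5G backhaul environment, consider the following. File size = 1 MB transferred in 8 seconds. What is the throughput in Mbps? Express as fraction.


Given: file = 1 MB, time = 8 s
File in Mb = 1 * 8 = 8 Mb
Throughput = 8 / 8 Mbps
Throughput = 1 Mbps

1


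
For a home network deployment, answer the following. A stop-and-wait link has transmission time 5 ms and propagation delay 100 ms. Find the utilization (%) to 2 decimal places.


Given: Ttrans = 5 ms, Tprop = 100 ms
RTT = 2 * Tprop = 2 * 100 = 200 ms
U = Ttrans / (Ttrans + RTT)
U = 5 / (5 + 200)
U = 5 / 205 = 0.02439
U% = 2.44%

2.44


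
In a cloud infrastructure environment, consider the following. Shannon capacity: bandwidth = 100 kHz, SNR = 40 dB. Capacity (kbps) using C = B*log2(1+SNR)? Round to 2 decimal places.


Given: B = 100 kHz, SNR = 40 dB
SNR linear = 10^(40/10) = 10000
1 + SNR = 10001
log2(10001) = 13.2878566418
C = 100 * 1000 * 13.2878566418 = 1328785.6642 bps
C = 1328.785664 kbps -> 1328.79 kbps (2 dp)

1328.79


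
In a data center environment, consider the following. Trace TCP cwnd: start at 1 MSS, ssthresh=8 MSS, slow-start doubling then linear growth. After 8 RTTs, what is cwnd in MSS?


RTT 0: cwnd = 1 MSS (initial)
RTT 1: cwnd = 2 MSS (slow start, doubled)
RTT 2: cwnd = 4 MSS (slow start, doubled)
RTT 3: cwnd = 8 MSS (slow start, doubled)
RTT 4: cwnd = 9 MSS (congestion avoidance, +1)
RTT 5: cwnd = 10 MSS (congestion avoidance, +1)
RTT 6: cwnd = 11 MSS (congestion avoidance, +1)
RTT 7: cwnd = 12 MSS (congestion avoidance, +1)
RTT 8: cwnd = 13 MSS (congestion avoidance, +1)

13


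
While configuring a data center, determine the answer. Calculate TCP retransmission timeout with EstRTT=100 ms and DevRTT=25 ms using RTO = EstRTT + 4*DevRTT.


Given: EstRTT = 100 ms, DevRTT = 25 ms
Timeout = EstRTT + 4 * DevRTT
4 * DevRTT = 4 * 25 = 100
Timeout = 100 + 100 = 200 ms

200


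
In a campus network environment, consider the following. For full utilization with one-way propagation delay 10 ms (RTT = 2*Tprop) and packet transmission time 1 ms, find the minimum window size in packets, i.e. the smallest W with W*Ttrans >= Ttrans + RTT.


Given: Ttrans = 1 ms, RTT = 20 ms (= 2 * Tprop, Tprop = 10 ms)
Time until first ACK returns = Ttrans + RTT = 1 + 20 = 21 ms
Need W * Ttrans >= Ttrans + RTT  ->  W >= (Ttrans + RTT) / Ttrans
(Ttrans + RTT) / Ttrans = 21 / 1 = 21
W_min = ceil(21) = 21

21


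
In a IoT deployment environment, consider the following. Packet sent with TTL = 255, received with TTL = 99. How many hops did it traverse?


Given: initial TTL = 255, received TTL = 99
Hops = initial TTL - received TTL
Hops = 255 - 99 = 156

156


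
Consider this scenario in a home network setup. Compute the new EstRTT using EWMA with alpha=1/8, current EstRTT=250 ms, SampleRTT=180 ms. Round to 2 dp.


Given: EstRTT = 250 ms, SampleRTT = 180 ms, alpha = 1/8
New EstRTT = (1 - alpha) * EstRTT + alpha * SampleRTT
(7/8) * 250 = 218.75
(1/8) * 180 = 22.5
New EstRTT = 218.75 + 22.5 = 241.25 ms -> 241.25 ms (2 dp)

241.25


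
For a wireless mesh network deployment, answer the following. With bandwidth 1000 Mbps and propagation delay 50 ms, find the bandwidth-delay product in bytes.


Given: bandwidth = 1000 Mbps, delay = 50 ms
BDP in bits = 1000 * 10^6 * 50 / 1000
BDP in bits = 50000000
BDP in bytes = 50000000 / 8 = 6250000

6250000


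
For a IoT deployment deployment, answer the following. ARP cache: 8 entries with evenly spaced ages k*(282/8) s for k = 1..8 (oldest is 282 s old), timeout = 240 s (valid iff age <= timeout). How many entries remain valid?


Ages are k * 282/8 s for k = 1..8 (spacing = 35.2500 s).
Entry k is valid iff k * 282/8 <= 240 iff k <= 8 * 240 / 282 = 6.8085
n_valid = floor(6.8085) = 6
(n_stale = 8 - 6 = 2)

6


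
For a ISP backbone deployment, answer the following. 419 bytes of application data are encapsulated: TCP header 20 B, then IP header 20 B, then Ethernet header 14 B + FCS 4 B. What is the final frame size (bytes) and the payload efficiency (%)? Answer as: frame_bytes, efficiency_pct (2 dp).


TCP segment = 419 + 20 = 439 B
IP packet = 439 + 20 = 459 B
Ethernet frame = 459 + 14 + 4 = 477 B
Efficiency = app / frame = 419 / 477 = 0.878407 = 87.8407% -> 87.84% (2 dp)

477, 87.84


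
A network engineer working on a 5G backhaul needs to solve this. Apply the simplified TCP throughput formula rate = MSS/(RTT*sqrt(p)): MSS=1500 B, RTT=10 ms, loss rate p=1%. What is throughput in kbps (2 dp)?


Given: MSS = 1500 bytes, RTT = 10 ms, loss = 1%
RTT in seconds = 10 / 1000 = 0.01
Loss rate = 1% = 0.01
sqrt(loss) = sqrt(0.01) = 0.1
Throughput (bytes/s) = 1500 / (0.01 * 0.1) = 1500000.0000
Throughput (kbps) = 1500000.0000 * 8 / 1000 = 12000.000000 -> 12000.00 kbps (2 dp)

12000.00


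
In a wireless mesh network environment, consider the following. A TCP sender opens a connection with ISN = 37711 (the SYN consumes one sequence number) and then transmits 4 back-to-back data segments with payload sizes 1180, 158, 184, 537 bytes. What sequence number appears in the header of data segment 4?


The SYN occupies sequence number ISN = 37711, so the first data byte is ISN + 1 = 37712.
SEQ of data segment i = (ISN + 1) + sum of payload sizes of segments 1..i-1.
Segment 1: SEQ = 37712, payload = 1180 bytes
Segment 2: SEQ = 38892, payload = 158 bytes
Segment 3: SEQ = 39050, payload = 184 bytes
Segment 4: SEQ = 39234, payload = 537 bytes
SEQ of segment 4 = 37712 + 1180 + 158 + 184 = 39234

39234


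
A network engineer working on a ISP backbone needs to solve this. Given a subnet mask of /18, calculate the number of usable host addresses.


Given: subnet mask /18
Host bits = 32 - 18 = 14
Total addresses = 2^14 = 16384
Usable hosts = 16384 - 2 (network + broadcast) = 16382

16382


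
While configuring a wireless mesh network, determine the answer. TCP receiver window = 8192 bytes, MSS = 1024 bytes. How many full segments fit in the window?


Given: RWND = 8192 bytes, MSS = 1024 bytes
Full segments = floor(RWND / MSS)
Full segments = floor(8192 / 1024)
Full segments = floor(8.0) = 8

8


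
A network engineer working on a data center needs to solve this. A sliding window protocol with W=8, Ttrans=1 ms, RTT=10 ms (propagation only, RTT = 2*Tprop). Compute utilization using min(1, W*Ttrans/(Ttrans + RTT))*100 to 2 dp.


Given: W = 8, Ttrans = 1 ms, RTT = 10 ms (= 2 * Tprop, Tprop = 5 ms)
Cycle time = Ttrans + RTT = 1 + 10 = 11 ms (first packet sent until its ACK returns)
W * Ttrans = 8 * 1 = 8 ms of sending per cycle
W * Ttrans / (Ttrans + RTT) = 8 / 11 = 0.727273
U = min(1, 0.727273) = 0.727273
U% = 72.73%

72.73


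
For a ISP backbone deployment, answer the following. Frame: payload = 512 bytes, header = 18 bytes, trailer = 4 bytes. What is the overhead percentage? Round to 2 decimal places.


Given: payload = 512 B, header = 18 B, trailer = 4 B
Overhead bytes = header + trailer = 18 + 4 = 22
Total frame = payload + overhead = 512 + 22 = 534
Overhead % = 22 / 534 * 100 = 4.1199% -> 4.12% (2 dp)

4.12


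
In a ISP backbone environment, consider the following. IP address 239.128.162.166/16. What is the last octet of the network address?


Given: IP = 239.128.162.166, prefix = /16
Subnet mask = 255.255.0.0
Last octet of IP: 166
Last octet of mask: 0
Network last octet = 166 AND 0 = 0

0


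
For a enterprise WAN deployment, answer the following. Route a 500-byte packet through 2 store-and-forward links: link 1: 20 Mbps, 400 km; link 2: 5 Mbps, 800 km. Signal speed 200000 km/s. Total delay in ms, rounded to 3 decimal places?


Packet = 500 bytes = 4000 bits. Store-and-forward: sum (t_trans + t_prop) per link.
Link 1: t_trans = 4000/(20*10^6) s = 0.2000 ms; t_prop = 400/200000 s = 2.0000 ms; subtotal = 2.2000 ms
Link 2: t_trans = 4000/(5*10^6) s = 0.8000 ms; t_prop = 800/200000 s = 4.0000 ms; subtotal = 4.8000 ms
End-to-end = 2.2000 + 4.8000 = 7.0000 ms -> 7.000 ms (3 dp)

7.000


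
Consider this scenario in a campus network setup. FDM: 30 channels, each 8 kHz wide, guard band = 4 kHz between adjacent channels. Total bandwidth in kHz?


Given: 30 channels, 8 kHz each, guard = 4 kHz
Channel bandwidth = 30 * 8 = 240 kHz
Guard bands = 29 gaps * 4 kHz = 116 kHz
Total = 240 + 116 = 356 kHz

356


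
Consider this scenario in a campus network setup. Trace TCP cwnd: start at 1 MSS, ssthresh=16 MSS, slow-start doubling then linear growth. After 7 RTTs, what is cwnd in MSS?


RTT 0: cwnd = 1 MSS (initial)
RTT 1: cwnd = 2 MSS (slow start, doubled)
RTT 2: cwnd = 4 MSS (slow start, doubled)
RTT 3: cwnd = 8 MSS (slow start, doubled)
RTT 4: cwnd = 16 MSS (slow start, doubled)
RTT 5: cwnd = 17 MSS (congestion avoidance, +1)
RTT 6: cwnd = 18 MSS (congestion avoidance, +1)
RTT 7: cwnd = 19 MSS (congestion avoidance, +1)

19


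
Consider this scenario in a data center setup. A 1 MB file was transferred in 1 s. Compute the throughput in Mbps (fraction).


Given: file = 1 MB, time = 1 s
File in Mb = 1 * 8 = 8 Mb
Throughput = 8 / 1 Mbps
Throughput = 8 Mbps

8


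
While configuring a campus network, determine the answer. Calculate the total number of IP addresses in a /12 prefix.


Given: CIDR prefix /12
Host bits = 32 - 12 = 20
Total addresses = 2^20 = 1048576

1048576


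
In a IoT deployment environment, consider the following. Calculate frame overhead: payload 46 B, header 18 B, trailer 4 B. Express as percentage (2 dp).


Given: payload = 46 B, header = 18 B, trailer = 4 B
Overhead bytes = header + trailer = 18 + 4 = 22
Total frame = payload + overhead = 46 + 22 = 68
Overhead % = 22 / 68 * 100 = 32.3529% -> 32.35% (2 dp)

32.35


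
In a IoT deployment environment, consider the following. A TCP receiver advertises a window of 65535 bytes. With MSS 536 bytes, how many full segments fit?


Given: RWND = 65535 bytes, MSS = 536 bytes
Full segments = floor(RWND / MSS)
Full segments = floor(65535 / 536)
Full segments = floor(122.2668) = 122

122


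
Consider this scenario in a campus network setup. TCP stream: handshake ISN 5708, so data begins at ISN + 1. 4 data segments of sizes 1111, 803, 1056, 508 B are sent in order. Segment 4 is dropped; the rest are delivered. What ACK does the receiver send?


SYN uses sequence number 5708; first data byte = ISN + 1 = 5709.
Segment 1: SEQ = 5709, len = 1111 B, covers [5709, 6819]
Segment 2: SEQ = 6820, len = 803 B, covers [6820, 7622]
Segment 3: SEQ = 7623, len = 1056 B, covers [7623, 8678]
Segment 4: SEQ = 8679, len = 508 B, covers [8679, 9186] [LOST]
In-order data received: bytes [5709, 8678] (segments 1..3).
Segment 4 missing -> gap begins at byte 8679.
Cumulative ACK = next expected in-order byte = 5709 + 1111 + 803 + 1056 = 8679

8679


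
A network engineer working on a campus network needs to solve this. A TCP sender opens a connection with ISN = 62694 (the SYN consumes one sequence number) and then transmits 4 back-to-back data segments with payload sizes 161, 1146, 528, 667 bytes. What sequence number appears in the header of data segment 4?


The SYN occupies sequence number ISN = 62694, so the first data byte is ISN + 1 = 62695.
SEQ of data segment i = (ISN + 1) + sum of payload sizes of segments 1..i-1.
Segment 1: SEQ = 62695, payload = 161 bytes
Segment 2: SEQ = 62856, payload = 1146 bytes
Segment 3: SEQ = 64002, payload = 528 bytes
Segment 4: SEQ = 64530, payload = 667 bytes
SEQ of segment 4 = 62695 + 161 + 1146 + 528 = 64530

64530


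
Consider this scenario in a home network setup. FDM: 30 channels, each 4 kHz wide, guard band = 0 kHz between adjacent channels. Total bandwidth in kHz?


Given: 30 channels, 4 kHz each, guard = 0 kHz
Channel bandwidth = 30 * 4 = 120 kHz
Guard bands = 29 gaps * 0 kHz = 0 kHz
Total = 120 + 0 = 120 kHz

120


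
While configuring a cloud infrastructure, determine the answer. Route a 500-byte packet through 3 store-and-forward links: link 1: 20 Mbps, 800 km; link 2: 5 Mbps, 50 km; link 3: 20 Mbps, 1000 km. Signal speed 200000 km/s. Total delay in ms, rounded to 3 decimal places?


Packet = 500 bytes = 4000 bits. Store-and-forward: sum (t_trans + t_prop) per link.
Link 1: t_trans = 4000/(20*10^6) s = 0.2000 ms; t_prop = 800/200000 s = 4.0000 ms; subtotal = 4.2000 ms
Link 2: t_trans = 4000/(5*10^6) s = 0.8000 ms; t_prop = 50/200000 s = 0.2500 ms; subtotal = 1.0500 ms
Link 3: t_trans = 4000/(20*10^6) s = 0.2000 ms; t_prop = 1000/200000 s = 5.0000 ms; subtotal = 5.2000 ms
End-to-end = 4.2000 + 1.0500 + 5.2000 = 10.4500 ms -> 10.450 ms (3 dp)

10.450


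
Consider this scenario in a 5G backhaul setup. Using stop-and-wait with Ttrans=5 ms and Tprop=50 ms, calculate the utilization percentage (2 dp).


Given: Ttrans = 5 ms, Tprop = 50 ms
RTT = 2 * Tprop = 2 * 50 = 100 ms
U = Ttrans / (Ttrans + RTT)
U = 5 / (5 + 100)
U = 5 / 105 = 0.047619
U% = 4.76%

4.76


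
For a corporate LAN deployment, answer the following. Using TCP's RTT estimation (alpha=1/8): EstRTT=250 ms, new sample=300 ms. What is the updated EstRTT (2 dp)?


Given: EstRTT = 250 ms, SampleRTT = 300 ms, alpha = 1/8
New EstRTT = (1 - alpha) * EstRTT + alpha * SampleRTT
(7/8) * 250 = 218.75
(1/8) * 300 = 37.5
New EstRTT = 218.75 + 37.5 = 256.25 ms -> 256.25 ms (2 dp)

256.25


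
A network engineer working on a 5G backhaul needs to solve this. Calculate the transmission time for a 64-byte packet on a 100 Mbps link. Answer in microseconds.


Given: packet = 64 bytes, bandwidth = 100 Mbps
Packet in bits = 64 * 8 = 512 bits
Bandwidth = 100 * 10^6 = 100000000 bps
Time = 512 / 100000000 seconds
Time in us = 512 * 10^6 / 100000000 = 5.12

5.12


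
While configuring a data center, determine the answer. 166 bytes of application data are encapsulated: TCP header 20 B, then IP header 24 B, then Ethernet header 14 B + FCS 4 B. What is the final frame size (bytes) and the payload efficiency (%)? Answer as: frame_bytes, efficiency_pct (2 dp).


TCP segment = 166 + 20 = 186 B
IP packet = 186 + 24 = 210 B
Ethernet frame = 210 + 14 + 4 = 228 B
Efficiency = app / frame = 166 / 228 = 0.728070 = 72.8070% -> 72.81% (2 dp)

228, 72.81


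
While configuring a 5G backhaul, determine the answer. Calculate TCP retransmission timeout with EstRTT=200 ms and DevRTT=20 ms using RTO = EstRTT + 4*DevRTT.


Given: EstRTT = 200 ms, DevRTT = 20 ms
Timeout = EstRTT + 4 * DevRTT
4 * DevRTT = 4 * 20 = 80
Timeout = 200 + 80 = 280 ms

280


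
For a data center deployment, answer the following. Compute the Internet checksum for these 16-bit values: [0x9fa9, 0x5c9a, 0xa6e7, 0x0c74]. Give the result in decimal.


Given words: [0x9fa9, 0x5c9a, 0xa6e7, 0x0c74]
Step 1: Sum all words
Raw sum = 40873 + 23706 + 42727 + 3188 = 110494
Step 2: Fold carry: (44958 + 1) = 44959
One's complement = ~44959 & 0xFFFF = 20576

20576


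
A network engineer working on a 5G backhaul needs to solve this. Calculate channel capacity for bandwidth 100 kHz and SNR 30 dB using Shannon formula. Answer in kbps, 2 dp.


Given: B = 100 kHz, SNR = 30 dB
SNR linear = 10^(30/10) = 1000
1 + SNR = 1001
log2(1001) = 9.9672262588
C = 100 * 1000 * 9.9672262588 = 996722.6259 bps
C = 996.722626 kbps -> 996.72 kbps (2 dp)

996.72


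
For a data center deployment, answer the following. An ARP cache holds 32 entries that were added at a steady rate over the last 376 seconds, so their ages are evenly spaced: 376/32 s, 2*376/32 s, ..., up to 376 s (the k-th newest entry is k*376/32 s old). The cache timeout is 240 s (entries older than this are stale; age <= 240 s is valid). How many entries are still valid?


Ages are k * 376/32 s for k = 1..32 (spacing = 11.7500 s).
Entry k is valid iff k * 376/32 <= 240 iff k <= 32 * 240 / 376 = 20.4255
n_valid = floor(20.4255) = 20
(n_stale = 32 - 20 = 12)

20


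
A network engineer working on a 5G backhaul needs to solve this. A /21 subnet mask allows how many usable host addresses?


Given: subnet mask /21
Host bits = 32 - 21 = 11
Total addresses = 2^11 = 2048
Usable hosts = 2048 - 2 (network + broadcast) = 2046

2046


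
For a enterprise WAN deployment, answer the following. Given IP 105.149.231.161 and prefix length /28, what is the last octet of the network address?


Given: IP = 105.149.231.161, prefix = /28
Subnet mask = 255.255.255.240
Last octet of IP: 161
Last octet of mask: 240
Network last octet = 161 AND 240 = 160

160


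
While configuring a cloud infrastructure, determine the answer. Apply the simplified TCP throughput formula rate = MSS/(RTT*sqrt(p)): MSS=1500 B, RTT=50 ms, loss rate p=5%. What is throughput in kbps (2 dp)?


Given: MSS = 1500 bytes, RTT = 50 ms, loss = 5%
RTT in seconds = 50 / 1000 = 0.05
Loss rate = 5% = 0.05
sqrt(loss) = sqrt(0.05) = 0.223606797750
Throughput (bytes/s) = 1500 / (0.05 * 0.223606797750) = 134164.0786
Throughput (kbps) = 134164.0786 * 8 / 1000 = 1073.312629 -> 1073.31 kbps (2 dp)

1073.31


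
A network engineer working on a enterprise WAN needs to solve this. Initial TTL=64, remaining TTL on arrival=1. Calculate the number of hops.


Given: initial TTL = 64, received TTL = 1
Hops = initial TTL - received TTL
Hops = 64 - 1 = 63

63


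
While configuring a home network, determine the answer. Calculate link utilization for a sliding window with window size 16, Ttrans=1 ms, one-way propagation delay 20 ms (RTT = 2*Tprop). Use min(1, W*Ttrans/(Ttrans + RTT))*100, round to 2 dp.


Given: W = 16, Ttrans = 1 ms, RTT = 40 ms (= 2 * Tprop, Tprop = 20 ms)
Cycle time = Ttrans + RTT = 1 + 40 = 41 ms (first packet sent until its ACK returns)
W * Ttrans = 16 * 1 = 16 ms of sending per cycle
W * Ttrans / (Ttrans + RTT) = 16 / 41 = 0.390244
U = min(1, 0.390244) = 0.390244
U% = 39.02%

39.02


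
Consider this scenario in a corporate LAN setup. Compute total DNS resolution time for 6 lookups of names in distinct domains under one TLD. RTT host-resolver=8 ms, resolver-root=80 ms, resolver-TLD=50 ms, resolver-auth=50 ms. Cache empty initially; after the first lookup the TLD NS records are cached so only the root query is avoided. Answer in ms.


Lookup 1 (cold cache): local + root + TLD + auth = 8 + 80 + 50 + 50 = 188 ms
Lookups 2..6 (TLD NS cached -> skip root; new domain -> still ask TLD and auth): local + TLD + auth = 8 + 50 + 50 = 108 ms each
Remaining 5 lookups: 5 * 108 = 540 ms
Total = 188 + 540 = 728 ms

728


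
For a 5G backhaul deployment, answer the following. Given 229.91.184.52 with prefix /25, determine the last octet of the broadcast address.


Given: IP = 229.91.184.52, prefix = /25
Host bits = 32 - 25 = 7
Network last octet = 52 AND mask = 0
Host part size = 2^7 - 1 = 127
Broadcast last octet = 0 OR 127 = 127

127


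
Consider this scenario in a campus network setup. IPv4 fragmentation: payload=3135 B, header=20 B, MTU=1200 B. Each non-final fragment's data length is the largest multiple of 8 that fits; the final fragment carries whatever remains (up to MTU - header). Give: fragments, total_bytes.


Max data per non-final fragment = floor((MTU - header)/8)*8 = floor((1200 - 20)/8)*8 = floor(1180/8)*8 = 1176 B
Final fragment needs no 8-byte alignment: it can carry up to MTU - header = 1180 B
Non-final fragments needed = ceil((payload - 1180) / 1176) = ceil(1955/1176) = ceil(1.6624) = 2
Number of fragments = 2 + 1 = 3
Fragment sizes (data): 2 * 1176 B + 783 B (last, 783 <= 1180 OK)
Total bytes sent = payload + n_frags * header = 3135 + 3*20 = 3135 + 60 = 3195 B

3, 3195


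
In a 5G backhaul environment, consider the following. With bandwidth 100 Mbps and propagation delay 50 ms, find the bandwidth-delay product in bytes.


Given: bandwidth = 100 Mbps, delay = 50 ms
BDP in bits = 100 * 10^6 * 50 / 1000
BDP in bits = 5000000
BDP in bytes = 5000000 / 8 = 625000

625000


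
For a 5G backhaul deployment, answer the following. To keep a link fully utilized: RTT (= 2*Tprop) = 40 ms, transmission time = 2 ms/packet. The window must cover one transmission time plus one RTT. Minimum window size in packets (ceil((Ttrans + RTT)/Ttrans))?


Given: Ttrans = 2 ms, RTT = 40 ms (= 2 * Tprop, Tprop = 20 ms)
Time until first ACK returns = Ttrans + RTT = 2 + 40 = 42 ms
Need W * Ttrans >= Ttrans + RTT  ->  W >= (Ttrans + RTT) / Ttrans
(Ttrans + RTT) / Ttrans = 42 / 2 = 21
W_min = ceil(21) = 21

21


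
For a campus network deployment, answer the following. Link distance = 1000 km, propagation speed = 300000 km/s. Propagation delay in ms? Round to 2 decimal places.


Given: distance = 1000 km, speed = 300000 km/s
Delay = distance / speed = 1000 / 300000 seconds
Delay in ms = 1000 * 1000 / 300000
Delay = 3.3333 ms
Rounded to 2 dp = 3.33 ms

3.33


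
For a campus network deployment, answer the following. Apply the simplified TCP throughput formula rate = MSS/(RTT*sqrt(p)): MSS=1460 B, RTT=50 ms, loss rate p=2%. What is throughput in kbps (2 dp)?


Given: MSS = 1460 bytes, RTT = 50 ms, loss = 2%
RTT in seconds = 50 / 1000 = 0.05
Loss rate = 2% = 0.02
sqrt(loss) = sqrt(0.02) = 0.141421356237
Throughput (bytes/s) = 1460 / (0.05 * 0.141421356237) = 206475.1801
Throughput (kbps) = 206475.1801 * 8 / 1000 = 1651.801441 -> 1651.80 kbps (2 dp)

1651.80


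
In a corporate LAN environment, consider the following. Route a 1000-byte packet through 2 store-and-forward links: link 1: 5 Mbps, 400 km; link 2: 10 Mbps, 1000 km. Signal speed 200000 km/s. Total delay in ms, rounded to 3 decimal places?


Packet = 1000 bytes = 8000 bits. Store-and-forward: sum (t_trans + t_prop) per link.
Link 1: t_trans = 8000/(5*10^6) s = 1.6000 ms; t_prop = 400/200000 s = 2.0000 ms; subtotal = 3.6000 ms
Link 2: t_trans = 8000/(10*10^6) s = 0.8000 ms; t_prop = 1000/200000 s = 5.0000 ms; subtotal = 5.8000 ms
End-to-end = 3.6000 + 5.8000 = 9.4000 ms -> 9.400 ms (3 dp)

9.400


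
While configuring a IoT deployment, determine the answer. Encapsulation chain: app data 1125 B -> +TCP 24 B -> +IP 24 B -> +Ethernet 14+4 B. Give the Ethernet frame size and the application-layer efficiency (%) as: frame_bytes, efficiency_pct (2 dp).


TCP segment = 1125 + 24 = 1149 B
IP packet = 1149 + 24 = 1173 B
Ethernet frame = 1173 + 14 + 4 = 1191 B
Efficiency = app / frame = 1125 / 1191 = 0.944584 = 94.4584% -> 94.46% (2 dp)

1191, 94.46


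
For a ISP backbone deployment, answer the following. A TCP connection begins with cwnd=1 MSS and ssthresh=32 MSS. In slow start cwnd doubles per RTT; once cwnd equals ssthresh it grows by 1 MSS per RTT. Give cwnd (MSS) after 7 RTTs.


RTT 0: cwnd = 1 MSS (initial)
RTT 1: cwnd = 2 MSS (slow start, doubled)
RTT 2: cwnd = 4 MSS (slow start, doubled)
RTT 3: cwnd = 8 MSS (slow start, doubled)
RTT 4: cwnd = 16 MSS (slow start, doubled)
RTT 5: cwnd = 32 MSS (slow start, doubled)
RTT 6: cwnd = 33 MSS (congestion avoidance, +1)
RTT 7: cwnd = 34 MSS (congestion avoidance, +1)

34


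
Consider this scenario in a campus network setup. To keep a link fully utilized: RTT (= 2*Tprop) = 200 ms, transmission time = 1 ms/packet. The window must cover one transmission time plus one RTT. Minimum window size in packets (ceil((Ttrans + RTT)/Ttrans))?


Given: Ttrans = 1 ms, RTT = 200 ms (= 2 * Tprop, Tprop = 100 ms)
Time until first ACK returns = Ttrans + RTT = 1 + 200 = 201 ms
Need W * Ttrans >= Ttrans + RTT  ->  W >= (Ttrans + RTT) / Ttrans
(Ttrans + RTT) / Ttrans = 201 / 1 = 201
W_min = ceil(201) = 201

201
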